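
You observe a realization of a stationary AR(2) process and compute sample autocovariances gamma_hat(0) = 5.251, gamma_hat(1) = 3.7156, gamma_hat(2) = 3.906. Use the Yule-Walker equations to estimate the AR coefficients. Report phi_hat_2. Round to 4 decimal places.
\hat\phi_{2} = 0.4870

The Yule-Walker equations for an AR(p) process read, in matrix form,
  Gamma_p phi = r_p,   with   (Gamma_p)_{ij} = gamma(|i - j|),
                       (r_p)_i = gamma(i),   i,j = 1..p.
Substitute the sample gammas (Toeplitz matrix and right-hand side of size 2):
  Gamma_p = [[5.251, 3.7156], [3.7156, 5.251]]
  r_p     = [3.7156, 3.906]
Written out:
  5.251 phi_1 + 3.7156 phi_2 = 3.7156
  3.7156 phi_1 + 5.251 phi_2 = 3.906
Solve by Cramer's rule:
  det = gamma(0)^2 - gamma(1)^2 = (5.251)^2 - (3.7156)^2 = 27.573001 - 13.80568336 = 13.76731764
  phi_hat_1 = [gamma(1) gamma(0) - gamma(1) gamma(2)] / det = [(3.7156)(5.251) - (3.7156)(3.906)] / 13.76731764 = 4.997482 / 13.76731764 = 0.363
  phi_hat_2 = [gamma(0) gamma(2) - gamma(1)^2] / det = [(5.251)(3.906) - (3.7156)^2] / 13.76731764 = 6.70472264 / 13.76731764 = 0.487
So phi_hat = [0.3630, 0.4870].
Therefore phi_hat_2 = 0.4870.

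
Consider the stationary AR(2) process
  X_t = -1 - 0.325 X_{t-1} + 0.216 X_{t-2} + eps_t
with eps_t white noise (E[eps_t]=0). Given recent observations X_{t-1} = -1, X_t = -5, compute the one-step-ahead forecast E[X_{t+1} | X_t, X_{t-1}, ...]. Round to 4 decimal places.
E[X_{t+1} \mid \mathcal F_t] = 0.4090

For an AR(p) model X_t = c + sum_i phi_i X_{t-i} + eps_t, the
one-step-ahead conditional mean is
  E[X_{t+1} | X_t, ...] = c + sum_i phi_i X_{t+1-i}.
Substitute known values:
  E[X_{t+1} | ...] = -1 + (-0.325) * (-5) + (0.216) * (-1)
                   = 0.4090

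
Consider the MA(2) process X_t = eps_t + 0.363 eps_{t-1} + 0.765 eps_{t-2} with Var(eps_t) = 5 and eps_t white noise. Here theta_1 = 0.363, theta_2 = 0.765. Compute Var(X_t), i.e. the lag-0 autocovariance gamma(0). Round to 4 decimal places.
\gamma(0) = 8.5850

For an MA(q) process X_t = eps_t + sum_i theta_i eps_{t-i} with
Var(eps_t) = sigma^2, the variance is
  gamma(0) = sigma^2 * (1 + sum_i theta_i^2).
  sum_i theta_i^2 = (0.363)^2 + (0.765)^2 = 0.131769 + 0.585225 = 0.716994.
  gamma(0) = 5 * (1 + 0.716994) = 5 * 1.716994 = 8.58497, which rounds to 8.5850.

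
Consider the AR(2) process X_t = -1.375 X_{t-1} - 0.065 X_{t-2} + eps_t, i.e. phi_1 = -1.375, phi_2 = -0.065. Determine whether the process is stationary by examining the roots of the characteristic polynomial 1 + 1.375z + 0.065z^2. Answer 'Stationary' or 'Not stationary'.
\text{Not stationary}

The AR(p) characteristic polynomial is P(z) = 1 + 1.375z + 0.065z^2.
Stationarity requires all roots to lie outside the unit circle, i.e. |z| > 1 for every root.
Set 1 + (1.375) z + (0.065) z^2 = 0, i.e. a z^2 + b z + c = 0 with a = 0.065, b = 1.375, c = 1.
Discriminant D = b^2 - 4ac = (1.375)^2 - 4*(0.065)*1 = 1.890625 - (0.26) = 1.630625.
D >= 0, so the roots are real: z = (-b +/- sqrt(D)) / (2a) = (-1.375 +/- 1.276959) / (0.13).
  z_1 = (-1.375 + 1.276959) / (0.13) = -0.7542,   |z_1| = 0.7542.
  z_2 = (-1.375 - 1.276959) / (0.13) = -20.3997,   |z_2| = 20.3997.
Moduli of all roots: 0.7542, 20.3997.
All moduli strictly greater than 1? No.
Verdict: Not stationary.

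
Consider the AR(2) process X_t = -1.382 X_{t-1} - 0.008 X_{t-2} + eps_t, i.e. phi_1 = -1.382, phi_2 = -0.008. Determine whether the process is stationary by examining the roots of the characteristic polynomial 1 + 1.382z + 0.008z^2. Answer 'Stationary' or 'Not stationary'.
\text{Not stationary}

The AR(p) characteristic polynomial is P(z) = 1 + 1.382z + 0.008z^2.
Stationarity requires all roots to lie outside the unit circle, i.e. |z| > 1 for every root.
Set 1 + (1.382) z + (0.008) z^2 = 0, i.e. a z^2 + b z + c = 0 with a = 0.008, b = 1.382, c = 1.
Discriminant D = b^2 - 4ac = (1.382)^2 - 4*(0.008)*1 = 1.909924 - (0.032) = 1.877924.
D >= 0, so the roots are real: z = (-b +/- sqrt(D)) / (2a) = (-1.382 +/- 1.370374) / (0.016).
  z_1 = (-1.382 + 1.370374) / (0.016) = -0.7266,   |z_1| = 0.7266.
  z_2 = (-1.382 - 1.370374) / (0.016) = -172.0234,   |z_2| = 172.0234.
Moduli of all roots: 0.7266, 172.0234.
All moduli strictly greater than 1? No.
Verdict: Not stationary.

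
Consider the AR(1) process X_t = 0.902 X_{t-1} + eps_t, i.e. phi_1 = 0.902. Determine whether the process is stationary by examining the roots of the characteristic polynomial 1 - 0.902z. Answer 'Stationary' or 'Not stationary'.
\text{Stationary}

The AR(p) characteristic polynomial is P(z) = 1 - 0.902z.
Stationarity requires all roots to lie outside the unit circle, i.e. |z| > 1 for every root.
This is linear in z: 1 + (-0.902) z = 0  =>  z = -1/(-0.902) = 1.108647,  |z| = 1.108647.
Moduli of all roots: 1.1086.
All moduli strictly greater than 1? Yes.
Verdict: Stationary.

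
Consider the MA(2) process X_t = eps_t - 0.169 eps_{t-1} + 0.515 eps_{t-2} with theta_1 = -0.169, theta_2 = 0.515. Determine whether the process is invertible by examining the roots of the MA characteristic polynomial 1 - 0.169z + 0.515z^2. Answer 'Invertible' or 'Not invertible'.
\text{Invertible}

The MA(q) characteristic polynomial is P(z) = 1 - 0.169z + 0.515z^2.
Invertibility requires all roots to lie outside the unit circle, i.e. |z| > 1 for every root.
Set 1 + (-0.169) z + (0.515) z^2 = 0, i.e. a z^2 + b z + c = 0 with a = 0.515, b = -0.169, c = 1.
Discriminant D = b^2 - 4ac = (-0.169)^2 - 4*(0.515)*1 = 0.028561 - (2.06) = -2.031439.
D < 0, so the roots are the complex-conjugate pair z = (-b +/- i sqrt(-D)) / (2a) = 0.1641 +/- 1.3838i.
For a conjugate pair |z|^2 = z * conj(z) = (product of roots) = c/a = 1/(0.515) = 1.941748, so |z| = sqrt(1.941748) = 1.3935 for both roots.
Moduli of all roots: 1.3935, 1.3935.
All moduli strictly greater than 1? Yes.
Verdict: Invertible.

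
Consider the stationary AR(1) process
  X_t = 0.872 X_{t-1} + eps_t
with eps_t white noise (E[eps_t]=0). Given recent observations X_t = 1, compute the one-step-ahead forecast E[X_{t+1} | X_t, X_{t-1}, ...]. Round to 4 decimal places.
E[X_{t+1} \mid \mathcal F_t] = 0.8720

For an AR(p) model X_t = c + sum_i phi_i X_{t-i} + eps_t, the
one-step-ahead conditional mean is
  E[X_{t+1} | X_t, ...] = c + sum_i phi_i X_{t+1-i}.
Substitute known values:
  E[X_{t+1} | ...] = (0.872) * (1)
                   = 0.8720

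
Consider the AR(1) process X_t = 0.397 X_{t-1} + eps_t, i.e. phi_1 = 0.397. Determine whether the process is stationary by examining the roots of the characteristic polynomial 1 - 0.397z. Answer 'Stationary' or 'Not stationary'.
\text{Stationary}

The AR(p) characteristic polynomial is P(z) = 1 - 0.397z.
Stationarity requires all roots to lie outside the unit circle, i.e. |z| > 1 for every root.
This is linear in z: 1 + (-0.397) z = 0  =>  z = -1/(-0.397) = 2.518892,  |z| = 2.518892.
Moduli of all roots: 2.5189.
All moduli strictly greater than 1? Yes.
Verdict: Stationary.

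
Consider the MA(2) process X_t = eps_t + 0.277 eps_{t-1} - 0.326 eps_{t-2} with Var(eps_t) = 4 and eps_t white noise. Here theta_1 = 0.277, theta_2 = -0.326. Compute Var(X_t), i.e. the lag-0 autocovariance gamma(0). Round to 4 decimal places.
\gamma(0) = 4.7320

For an MA(q) process X_t = eps_t + sum_i theta_i eps_{t-i} with
Var(eps_t) = sigma^2, the variance is
  gamma(0) = sigma^2 * (1 + sum_i theta_i^2).
  sum_i theta_i^2 = (0.277)^2 + (-0.326)^2 = 0.076729 + 0.106276 = 0.183005.
  gamma(0) = 4 * (1 + 0.183005) = 4 * 1.183005 = 4.73202, which rounds to 4.7320.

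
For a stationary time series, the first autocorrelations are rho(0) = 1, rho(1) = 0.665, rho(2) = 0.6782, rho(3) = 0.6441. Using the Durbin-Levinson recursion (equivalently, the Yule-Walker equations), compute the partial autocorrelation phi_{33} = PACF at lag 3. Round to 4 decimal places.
\phi_{33} = 0.2240

The PACF at lag k is phi_{kk}, the last component of the solution
to the Yule-Walker system G_k phi = r_k where
  (G_k)_{ij} = rho(|i - j|), (r_k)_i = rho(i), i,j = 1..k.
Equivalently, Durbin-Levinson gives phi_{kk} iteratively:
  phi_{11} = rho(1)
  phi_{kk} = [rho(k) - sum_{j=1..k-1} phi_{k-1,j} rho(k-j)]
            / [1 - sum_{j=1..k-1} phi_{k-1,j} rho(j)],
  phi_{k,j} = phi_{k-1,j} - phi_{kk} phi_{k-1,k-j},  j = 1..k-1.
Step k = 1:
  phi_11 = rho(1) = 0.665.
Step k = 2:
  phi_22 = [rho(2) - phi_11 rho(1)] / [1 - phi_11 rho(1)] = [0.6782 - (0.665)(0.665)] / [1 - (0.665)(0.665)]
         = 0.235975 / 0.557775 = 0.423065.
  Update: phi_21 = phi_11 - phi_22 phi_11 = 0.665 - (0.423065)(0.665) = 0.383662.
Step k = 3:
  phi_33 = [rho(3) - phi_21 rho(2) - phi_22 rho(1)] / [1 - phi_21 rho(1) - phi_22 rho(2)]
    numerator   = 0.6441 - (0.383662)(0.6782) - (0.423065)(0.665) = 0.10256239
    denominator = 1 - (0.383662)(0.665) - (0.423065)(0.6782) = 0.45794227
  phi_33 = 0.10256239 / 0.45794227 = 0.224.
Therefore phi_{33} = 0.2240.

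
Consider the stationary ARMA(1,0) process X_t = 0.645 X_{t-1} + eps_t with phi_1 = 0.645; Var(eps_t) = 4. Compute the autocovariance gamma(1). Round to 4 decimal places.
\gamma(1) = 4.4180

Multiply the model equation by X_{t-k} and take expectations. With theta_0 = psi_0 = 1 and psi_j the MA(infinity) weights, this gives
  gamma(k) - sum_i phi_i gamma(k-i) = c_k,
  c_k = sigma^2 * sum_{j=k..q} theta_j psi_{j-k}   (c_k = 0 for k > q),
using gamma(-m) = gamma(m).
Pure AR (q = 0): c_0 = sigma^2 = 4, c_k = 0 for k >= 1.
Equations for k = 0 and k = 1 (AR order 1):
  gamma(0) = phi_1 gamma(1) + c_0
  gamma(1) = phi_1 gamma(0) + c_1
Substituting the second into the first: gamma(0) (1 - phi_1^2) = c_0 + phi_1 c_1, so
  gamma(0) = c_0 / (1 - phi_1^2) = 4 / (1 - (0.645)^2) = 4 / 0.583975 = 6.849608.
  gamma(1) = phi_1 gamma(0) = (0.645)(6.849608) = 4.417997.
Therefore gamma(1) = 4.4180 (to 4 decimal places).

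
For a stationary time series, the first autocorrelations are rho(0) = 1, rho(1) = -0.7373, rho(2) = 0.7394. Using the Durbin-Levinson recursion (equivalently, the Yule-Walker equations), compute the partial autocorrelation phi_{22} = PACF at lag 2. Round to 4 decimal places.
\phi_{22} = 0.4290

The PACF at lag k is phi_{kk}, the last component of the solution
to the Yule-Walker system G_k phi = r_k where
  (G_k)_{ij} = rho(|i - j|), (r_k)_i = rho(i), i,j = 1..k.
Equivalently, Durbin-Levinson gives phi_{kk} iteratively:
  phi_{11} = rho(1)
  phi_{kk} = [rho(k) - sum_{j=1..k-1} phi_{k-1,j} rho(k-j)]
            / [1 - sum_{j=1..k-1} phi_{k-1,j} rho(j)],
  phi_{k,j} = phi_{k-1,j} - phi_{kk} phi_{k-1,k-j},  j = 1..k-1.
Step k = 1:
  phi_11 = rho(1) = -0.7373.
Step k = 2:
  phi_22 = [rho(2) - phi_11 rho(1)] / [1 - phi_11 rho(1)] = [0.7394 - (-0.7373)(-0.7373)] / [1 - (-0.7373)(-0.7373)]
         = 0.19578871 / 0.45638871 = 0.429.
Therefore phi_{22} = 0.4290.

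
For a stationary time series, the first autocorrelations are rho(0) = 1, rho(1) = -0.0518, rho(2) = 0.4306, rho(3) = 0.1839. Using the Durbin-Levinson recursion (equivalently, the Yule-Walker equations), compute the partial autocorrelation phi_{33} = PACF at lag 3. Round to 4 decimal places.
\phi_{33} = 0.2690

The PACF at lag k is phi_{kk}, the last component of the solution
to the Yule-Walker system G_k phi = r_k where
  (G_k)_{ij} = rho(|i - j|), (r_k)_i = rho(i), i,j = 1..k.
Equivalently, Durbin-Levinson gives phi_{kk} iteratively:
  phi_{11} = rho(1)
  phi_{kk} = [rho(k) - sum_{j=1..k-1} phi_{k-1,j} rho(k-j)]
            / [1 - sum_{j=1..k-1} phi_{k-1,j} rho(j)],
  phi_{k,j} = phi_{k-1,j} - phi_{kk} phi_{k-1,k-j},  j = 1..k-1.
Step k = 1:
  phi_11 = rho(1) = -0.0518.
Step k = 2:
  phi_22 = [rho(2) - phi_11 rho(1)] / [1 - phi_11 rho(1)] = [0.4306 - (-0.0518)(-0.0518)] / [1 - (-0.0518)(-0.0518)]
         = 0.42791676 / 0.99731676 = 0.429068.
  Update: phi_21 = phi_11 - phi_22 phi_11 = -0.0518 - (0.429068)(-0.0518) = -0.029574.
Step k = 3:
  phi_33 = [rho(3) - phi_21 rho(2) - phi_22 rho(1)] / [1 - phi_21 rho(1) - phi_22 rho(2)]
    numerator   = 0.1839 - (-0.029574)(0.4306) - (0.429068)(-0.0518) = 0.21886041
    denominator = 1 - (-0.029574)(-0.0518) - (0.429068)(0.4306) = 0.81371135
  phi_33 = 0.21886041 / 0.81371135 = 0.269.
Therefore phi_{33} = 0.2690.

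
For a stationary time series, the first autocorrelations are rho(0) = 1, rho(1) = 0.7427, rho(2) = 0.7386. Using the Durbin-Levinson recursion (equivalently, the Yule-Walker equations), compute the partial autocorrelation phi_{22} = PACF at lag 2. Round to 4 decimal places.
\phi_{22} = 0.4170

The PACF at lag k is phi_{kk}, the last component of the solution
to the Yule-Walker system G_k phi = r_k where
  (G_k)_{ij} = rho(|i - j|), (r_k)_i = rho(i), i,j = 1..k.
Equivalently, Durbin-Levinson gives phi_{kk} iteratively:
  phi_{11} = rho(1)
  phi_{kk} = [rho(k) - sum_{j=1..k-1} phi_{k-1,j} rho(k-j)]
            / [1 - sum_{j=1..k-1} phi_{k-1,j} rho(j)],
  phi_{k,j} = phi_{k-1,j} - phi_{kk} phi_{k-1,k-j},  j = 1..k-1.
Step k = 1:
  phi_11 = rho(1) = 0.7427.
Step k = 2:
  phi_22 = [rho(2) - phi_11 rho(1)] / [1 - phi_11 rho(1)] = [0.7386 - (0.7427)(0.7427)] / [1 - (0.7427)(0.7427)]
         = 0.18699671 / 0.44839671 = 0.417.
Therefore phi_{22} = 0.4170.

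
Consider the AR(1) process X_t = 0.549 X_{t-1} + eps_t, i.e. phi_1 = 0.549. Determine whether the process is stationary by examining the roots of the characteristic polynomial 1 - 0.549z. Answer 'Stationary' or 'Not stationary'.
\text{Stationary}

The AR(p) characteristic polynomial is P(z) = 1 - 0.549z.
Stationarity requires all roots to lie outside the unit circle, i.e. |z| > 1 for every root.
This is linear in z: 1 + (-0.549) z = 0  =>  z = -1/(-0.549) = 1.821494,  |z| = 1.821494.
Moduli of all roots: 1.8215.
All moduli strictly greater than 1? Yes.
Verdict: Stationary.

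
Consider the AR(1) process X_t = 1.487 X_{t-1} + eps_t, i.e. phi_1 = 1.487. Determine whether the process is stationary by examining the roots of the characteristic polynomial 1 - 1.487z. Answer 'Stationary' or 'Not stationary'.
\text{Not stationary}

The AR(p) characteristic polynomial is P(z) = 1 - 1.487z.
Stationarity requires all roots to lie outside the unit circle, i.e. |z| > 1 for every root.
This is linear in z: 1 + (-1.487) z = 0  =>  z = -1/(-1.487) = 0.672495,  |z| = 0.672495.
Moduli of all roots: 0.6725.
All moduli strictly greater than 1? No.
Verdict: Not stationary.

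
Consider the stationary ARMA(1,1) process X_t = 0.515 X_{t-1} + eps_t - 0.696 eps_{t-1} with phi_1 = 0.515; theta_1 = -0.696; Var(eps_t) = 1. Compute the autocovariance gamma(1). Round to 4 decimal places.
\gamma(1) = -0.1580

Multiply the model equation by X_{t-k} and take expectations. With theta_0 = psi_0 = 1 and psi_j the MA(infinity) weights, this gives
  gamma(k) - sum_i phi_i gamma(k-i) = c_k,
  c_k = sigma^2 * sum_{j=k..q} theta_j psi_{j-k}   (c_k = 0 for k > q),
using gamma(-m) = gamma(m).
psi-weights needed (psi_j = theta_j + sum_i phi_i psi_{j-i}):
  psi_1 = theta_1 + phi_1 = -0.696 + (0.515) = -0.181
Right-hand sides:
  c_0 = sigma^2 (1 + theta_1 psi_1) = 1 * (1 + (-0.696)(-0.181)) = 1 * 1.125976 = 1.125976
  c_1 = sigma^2 theta_1 = 1 * (-0.696) = -0.696
  c_2 = 0
Equations for k = 0 and k = 1 (AR order 1):
  gamma(0) = phi_1 gamma(1) + c_0
  gamma(1) = phi_1 gamma(0) + c_1
Substituting the second into the first: gamma(0) (1 - phi_1^2) = c_0 + phi_1 c_1, so
  gamma(0) = (c_0 + phi_1 c_1) / (1 - phi_1^2) = (1.125976 + (0.515)(-0.696)) / (1 - (0.515)^2) = 0.767536 / 0.734775 = 1.044586.
  gamma(1) = phi_1 gamma(0) + c_1 = (0.515)(1.044586) + (-0.696) = -0.158038.
Therefore gamma(1) = -0.1580 (to 4 decimal places).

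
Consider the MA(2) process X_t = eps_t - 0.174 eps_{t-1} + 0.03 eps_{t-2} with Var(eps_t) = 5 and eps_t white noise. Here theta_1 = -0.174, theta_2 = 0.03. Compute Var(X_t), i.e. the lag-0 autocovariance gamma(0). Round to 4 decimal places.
\gamma(0) = 5.1559

For an MA(q) process X_t = eps_t + sum_i theta_i eps_{t-i} with
Var(eps_t) = sigma^2, the variance is
  gamma(0) = sigma^2 * (1 + sum_i theta_i^2).
  sum_i theta_i^2 = (-0.174)^2 + (0.03)^2 = 0.030276 + 0.0009 = 0.031176.
  gamma(0) = 5 * (1 + 0.031176) = 5 * 1.031176 = 5.15588, which rounds to 5.1559.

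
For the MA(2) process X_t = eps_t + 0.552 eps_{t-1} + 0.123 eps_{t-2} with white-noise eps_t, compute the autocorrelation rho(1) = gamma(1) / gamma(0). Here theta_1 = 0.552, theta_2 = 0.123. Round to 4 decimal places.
\rho(1) = 0.4697

For an MA(q) process with theta_0 = 1, the autocovariance is
  gamma(k) = sigma^2 * sum_{i=0..q-k} theta_i * theta_{i+k},
and rho(k) = gamma(k) / gamma(0). Sigma^2 cancels.
  numerator   = (1)*(0.552) + (0.552)*(0.123) = 0.619896.
  denominator = (1)^2 + (0.552)^2 + (0.123)^2 = 1.319833.
  rho(1) = 0.619896 / 1.319833 = 0.4697.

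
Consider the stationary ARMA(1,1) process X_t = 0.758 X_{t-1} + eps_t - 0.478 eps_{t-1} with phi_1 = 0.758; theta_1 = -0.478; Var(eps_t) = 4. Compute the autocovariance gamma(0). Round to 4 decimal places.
\gamma(0) = 4.7371

Multiply the model equation by X_{t-k} and take expectations. With theta_0 = psi_0 = 1 and psi_j the MA(infinity) weights, this gives
  gamma(k) - sum_i phi_i gamma(k-i) = c_k,
  c_k = sigma^2 * sum_{j=k..q} theta_j psi_{j-k}   (c_k = 0 for k > q),
using gamma(-m) = gamma(m).
psi-weights needed (psi_j = theta_j + sum_i phi_i psi_{j-i}):
  psi_1 = theta_1 + phi_1 = -0.478 + (0.758) = 0.28
Right-hand sides:
  c_0 = sigma^2 (1 + theta_1 psi_1) = 4 * (1 + (-0.478)(0.28)) = 4 * 0.86616 = 3.46464
  c_1 = sigma^2 theta_1 = 4 * (-0.478) = -1.912
  c_2 = 0
Equations for k = 0 and k = 1 (AR order 1):
  gamma(0) = phi_1 gamma(1) + c_0
  gamma(1) = phi_1 gamma(0) + c_1
Substituting the second into the first: gamma(0) (1 - phi_1^2) = c_0 + phi_1 c_1, so
  gamma(0) = (c_0 + phi_1 c_1) / (1 - phi_1^2) = (3.46464 + (0.758)(-1.912)) / (1 - (0.758)^2) = 2.015344 / 0.425436 = 4.737126.
Therefore gamma(0) = 4.7371 (to 4 decimal places).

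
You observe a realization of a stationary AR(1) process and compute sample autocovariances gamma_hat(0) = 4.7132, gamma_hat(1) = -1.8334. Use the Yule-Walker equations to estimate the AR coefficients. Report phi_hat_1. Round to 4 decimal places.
\hat\phi_{1} = -0.3890

The Yule-Walker equations for an AR(p) process read, in matrix form,
  Gamma_p phi = r_p,   with   (Gamma_p)_{ij} = gamma(|i - j|),
                       (r_p)_i = gamma(i),   i,j = 1..p.
Substitute the sample gammas (Toeplitz matrix and right-hand side of size 1):
  Gamma_p = [[4.7132]]
  r_p     = [-1.8334]
With p = 1 this is the single equation gamma(0) phi_1 = gamma(1):
  phi_hat_1 = gamma(1) / gamma(0) = -1.8334 / 4.7132 = -0.3890.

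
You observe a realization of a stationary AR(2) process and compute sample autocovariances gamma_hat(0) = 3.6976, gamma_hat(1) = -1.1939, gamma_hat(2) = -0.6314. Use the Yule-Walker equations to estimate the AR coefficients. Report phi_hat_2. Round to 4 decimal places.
\hat\phi_{2} = -0.3070

The Yule-Walker equations for an AR(p) process read, in matrix form,
  Gamma_p phi = r_p,   with   (Gamma_p)_{ij} = gamma(|i - j|),
                       (r_p)_i = gamma(i),   i,j = 1..p.
Substitute the sample gammas (Toeplitz matrix and right-hand side of size 2):
  Gamma_p = [[3.6976, -1.1939], [-1.1939, 3.6976]]
  r_p     = [-1.1939, -0.6314]
Written out:
  3.6976 phi_1 - 1.1939 phi_2 = -1.1939
  -1.1939 phi_1 + 3.6976 phi_2 = -0.6314
Solve by Cramer's rule:
  det = gamma(0)^2 - gamma(1)^2 = (3.6976)^2 - (-1.1939)^2 = 13.67224576 - 1.42539721 = 12.24684855
  phi_hat_1 = [gamma(1) gamma(0) - gamma(1) gamma(2)] / det = [(-1.1939)(3.6976) - (-1.1939)(-0.6314)] / 12.24684855 = -5.1683931 / 12.24684855 = -0.422
  phi_hat_2 = [gamma(0) gamma(2) - gamma(1)^2] / det = [(3.6976)(-0.6314) - (-1.1939)^2] / 12.24684855 = -3.76006185 / 12.24684855 = -0.307
So phi_hat = [-0.4220, -0.3070].
Therefore phi_hat_2 = -0.3070.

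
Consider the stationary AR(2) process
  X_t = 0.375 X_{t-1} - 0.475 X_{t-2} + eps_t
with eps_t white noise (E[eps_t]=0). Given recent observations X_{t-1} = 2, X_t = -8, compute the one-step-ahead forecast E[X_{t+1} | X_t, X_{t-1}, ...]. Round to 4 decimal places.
E[X_{t+1} \mid \mathcal F_t] = -3.9500

For an AR(p) model X_t = c + sum_i phi_i X_{t-i} + eps_t, the
one-step-ahead conditional mean is
  E[X_{t+1} | X_t, ...] = c + sum_i phi_i X_{t+1-i}.
Substitute known values:
  E[X_{t+1} | ...] = (0.375) * (-8) + (-0.475) * (2)
                   = -3.9500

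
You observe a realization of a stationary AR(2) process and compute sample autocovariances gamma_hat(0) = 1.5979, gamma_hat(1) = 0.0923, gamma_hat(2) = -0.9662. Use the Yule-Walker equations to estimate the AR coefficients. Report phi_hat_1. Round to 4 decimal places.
\hat\phi_{1} = 0.0930

The Yule-Walker equations for an AR(p) process read, in matrix form,
  Gamma_p phi = r_p,   with   (Gamma_p)_{ij} = gamma(|i - j|),
                       (r_p)_i = gamma(i),   i,j = 1..p.
Substitute the sample gammas (Toeplitz matrix and right-hand side of size 2):
  Gamma_p = [[1.5979, 0.0923], [0.0923, 1.5979]]
  r_p     = [0.0923, -0.9662]
Written out:
  1.5979 phi_1 + 0.0923 phi_2 = 0.0923
  0.0923 phi_1 + 1.5979 phi_2 = -0.9662
Solve by Cramer's rule:
  det = gamma(0)^2 - gamma(1)^2 = (1.5979)^2 - (0.0923)^2 = 2.55328441 - 0.00851929 = 2.54476512
  phi_hat_1 = [gamma(1) gamma(0) - gamma(1) gamma(2)] / det = [(0.0923)(1.5979) - (0.0923)(-0.9662)] / 2.54476512 = 0.23666643 / 2.54476512 = 0.093
  phi_hat_2 = [gamma(0) gamma(2) - gamma(1)^2] / det = [(1.5979)(-0.9662) - (0.0923)^2] / 2.54476512 = -1.55241027 / 2.54476512 = -0.61
So phi_hat = [0.0930, -0.6100].
Therefore phi_hat_1 = 0.0930.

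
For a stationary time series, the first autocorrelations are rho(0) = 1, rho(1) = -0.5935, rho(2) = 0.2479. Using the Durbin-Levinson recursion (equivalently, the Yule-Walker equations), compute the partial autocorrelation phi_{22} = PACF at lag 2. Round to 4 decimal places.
\phi_{22} = -0.1611

The PACF at lag k is phi_{kk}, the last component of the solution
to the Yule-Walker system G_k phi = r_k where
  (G_k)_{ij} = rho(|i - j|), (r_k)_i = rho(i), i,j = 1..k.
Equivalently, Durbin-Levinson gives phi_{kk} iteratively:
  phi_{11} = rho(1)
  phi_{kk} = [rho(k) - sum_{j=1..k-1} phi_{k-1,j} rho(k-j)]
            / [1 - sum_{j=1..k-1} phi_{k-1,j} rho(j)],
  phi_{k,j} = phi_{k-1,j} - phi_{kk} phi_{k-1,k-j},  j = 1..k-1.
Step k = 1:
  phi_11 = rho(1) = -0.5935.
Step k = 2:
  phi_22 = [rho(2) - phi_11 rho(1)] / [1 - phi_11 rho(1)] = [0.2479 - (-0.5935)(-0.5935)] / [1 - (-0.5935)(-0.5935)]
         = -0.10434225 / 0.64775775 = -0.1611.
Therefore phi_{22} = -0.1611.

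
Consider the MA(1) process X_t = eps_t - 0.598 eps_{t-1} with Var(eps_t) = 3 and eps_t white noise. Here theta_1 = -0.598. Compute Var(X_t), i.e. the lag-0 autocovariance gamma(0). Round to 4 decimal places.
\gamma(0) = 4.0728

For an MA(q) process X_t = eps_t + sum_i theta_i eps_{t-i} with
Var(eps_t) = sigma^2, the variance is
  gamma(0) = sigma^2 * (1 + sum_i theta_i^2).
  sum_i theta_i^2 = (-0.598)^2 = 0.357604.
  gamma(0) = 3 * (1 + 0.357604) = 3 * 1.357604 = 4.072812, which rounds to 4.0728.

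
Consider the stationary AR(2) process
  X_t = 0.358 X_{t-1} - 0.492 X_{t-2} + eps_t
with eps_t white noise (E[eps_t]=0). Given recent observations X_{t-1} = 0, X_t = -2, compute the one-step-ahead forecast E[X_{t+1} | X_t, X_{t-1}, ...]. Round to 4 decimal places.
E[X_{t+1} \mid \mathcal F_t] = -0.7160

For an AR(p) model X_t = c + sum_i phi_i X_{t-i} + eps_t, the
one-step-ahead conditional mean is
  E[X_{t+1} | X_t, ...] = c + sum_i phi_i X_{t+1-i}.
Substitute known values:
  E[X_{t+1} | ...] = (0.358) * (-2) + (-0.492) * (0)
                   = -0.7160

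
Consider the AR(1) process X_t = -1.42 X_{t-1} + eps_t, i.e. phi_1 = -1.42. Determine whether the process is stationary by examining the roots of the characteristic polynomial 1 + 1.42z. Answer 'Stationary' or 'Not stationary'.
\text{Not stationary}

The AR(p) characteristic polynomial is P(z) = 1 + 1.42z.
Stationarity requires all roots to lie outside the unit circle, i.e. |z| > 1 for every root.
This is linear in z: 1 + (1.42) z = 0  =>  z = -1/(1.42) = -0.704225,  |z| = 0.704225.
Moduli of all roots: 0.7042.
All moduli strictly greater than 1? No.
Verdict: Not stationary.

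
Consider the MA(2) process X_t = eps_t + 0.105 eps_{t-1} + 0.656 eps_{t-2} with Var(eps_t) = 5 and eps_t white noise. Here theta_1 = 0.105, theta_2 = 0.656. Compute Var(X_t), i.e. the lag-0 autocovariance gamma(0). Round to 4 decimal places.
\gamma(0) = 7.2068

For an MA(q) process X_t = eps_t + sum_i theta_i eps_{t-i} with
Var(eps_t) = sigma^2, the variance is
  gamma(0) = sigma^2 * (1 + sum_i theta_i^2).
  sum_i theta_i^2 = (0.105)^2 + (0.656)^2 = 0.011025 + 0.430336 = 0.441361.
  gamma(0) = 5 * (1 + 0.441361) = 5 * 1.441361 = 7.206805, which rounds to 7.2068.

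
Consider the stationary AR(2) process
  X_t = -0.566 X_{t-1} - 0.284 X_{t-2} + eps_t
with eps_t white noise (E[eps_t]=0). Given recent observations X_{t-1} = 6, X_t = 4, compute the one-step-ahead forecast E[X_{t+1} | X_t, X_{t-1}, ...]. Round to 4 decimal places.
E[X_{t+1} \mid \mathcal F_t] = -3.9680

For an AR(p) model X_t = c + sum_i phi_i X_{t-i} + eps_t, the
one-step-ahead conditional mean is
  E[X_{t+1} | X_t, ...] = c + sum_i phi_i X_{t+1-i}.
Substitute known values:
  E[X_{t+1} | ...] = (-0.566) * (4) + (-0.284) * (6)
                   = -3.9680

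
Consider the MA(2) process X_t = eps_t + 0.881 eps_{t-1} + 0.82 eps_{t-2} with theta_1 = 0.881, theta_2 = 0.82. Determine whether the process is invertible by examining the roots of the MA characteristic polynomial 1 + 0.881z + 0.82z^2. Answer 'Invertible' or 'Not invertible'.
\text{Invertible}

The MA(q) characteristic polynomial is P(z) = 1 + 0.881z + 0.82z^2.
Invertibility requires all roots to lie outside the unit circle, i.e. |z| > 1 for every root.
Set 1 + (0.881) z + (0.82) z^2 = 0, i.e. a z^2 + b z + c = 0 with a = 0.82, b = 0.881, c = 1.
Discriminant D = b^2 - 4ac = (0.881)^2 - 4*(0.82)*1 = 0.776161 - (3.28) = -2.503839.
D < 0, so the roots are the complex-conjugate pair z = (-b +/- i sqrt(-D)) / (2a) = -0.5372 +/- 0.9648i.
For a conjugate pair |z|^2 = z * conj(z) = (product of roots) = c/a = 1/(0.82) = 1.219512, so |z| = sqrt(1.219512) = 1.1043 for both roots.
Moduli of all roots: 1.1043, 1.1043.
All moduli strictly greater than 1? Yes.
Verdict: Invertible.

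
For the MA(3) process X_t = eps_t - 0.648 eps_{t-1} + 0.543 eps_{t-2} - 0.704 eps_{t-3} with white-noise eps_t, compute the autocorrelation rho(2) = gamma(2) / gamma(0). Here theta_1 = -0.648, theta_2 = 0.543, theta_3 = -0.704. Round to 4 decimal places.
\rho(2) = 0.4520

For an MA(q) process with theta_0 = 1, the autocovariance is
  gamma(k) = sigma^2 * sum_{i=0..q-k} theta_i * theta_{i+k},
and rho(k) = gamma(k) / gamma(0). Sigma^2 cancels.
  numerator   = (1)*(0.543) + (-0.648)*(-0.704) = 0.999192.
  denominator = (1)^2 + (-0.648)^2 + (0.543)^2 + (-0.704)^2 = 2.210369.
  rho(2) = 0.999192 / 2.210369 = 0.4520.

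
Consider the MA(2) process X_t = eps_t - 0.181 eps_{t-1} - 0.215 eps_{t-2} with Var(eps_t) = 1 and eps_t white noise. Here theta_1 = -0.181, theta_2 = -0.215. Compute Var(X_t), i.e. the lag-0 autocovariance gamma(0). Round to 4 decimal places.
\gamma(0) = 1.0790

For an MA(q) process X_t = eps_t + sum_i theta_i eps_{t-i} with
Var(eps_t) = sigma^2, the variance is
  gamma(0) = sigma^2 * (1 + sum_i theta_i^2).
  sum_i theta_i^2 = (-0.181)^2 + (-0.215)^2 = 0.032761 + 0.046225 = 0.078986.
  gamma(0) = 1 * (1 + 0.078986) = 1 * 1.078986 = 1.078986, which rounds to 1.0790.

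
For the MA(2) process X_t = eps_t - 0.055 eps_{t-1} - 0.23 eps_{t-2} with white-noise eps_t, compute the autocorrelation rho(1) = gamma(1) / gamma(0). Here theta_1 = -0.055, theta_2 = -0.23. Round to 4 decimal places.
\rho(1) = -0.0401

For an MA(q) process with theta_0 = 1, the autocovariance is
  gamma(k) = sigma^2 * sum_{i=0..q-k} theta_i * theta_{i+k},
and rho(k) = gamma(k) / gamma(0). Sigma^2 cancels.
  numerator   = (1)*(-0.055) + (-0.055)*(-0.23) = -0.04235.
  denominator = (1)^2 + (-0.055)^2 + (-0.23)^2 = 1.055925.
  rho(1) = -0.04235 / 1.055925 = -0.0401.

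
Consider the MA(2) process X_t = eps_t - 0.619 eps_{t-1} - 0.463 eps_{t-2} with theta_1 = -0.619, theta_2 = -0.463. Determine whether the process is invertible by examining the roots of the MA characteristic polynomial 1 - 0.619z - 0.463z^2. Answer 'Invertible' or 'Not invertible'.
\text{Not invertible}

The MA(q) characteristic polynomial is P(z) = 1 - 0.619z - 0.463z^2.
Invertibility requires all roots to lie outside the unit circle, i.e. |z| > 1 for every root.
Set 1 + (-0.619) z + (-0.463) z^2 = 0, i.e. a z^2 + b z + c = 0 with a = -0.463, b = -0.619, c = 1.
Discriminant D = b^2 - 4ac = (-0.619)^2 - 4*(-0.463)*1 = 0.383161 - (-1.852) = 2.235161.
D >= 0, so the roots are real: z = (-b +/- sqrt(D)) / (2a) = (0.619 +/- 1.495045) / (-0.926).
  z_1 = (0.619 + 1.495045) / (-0.926) = -2.283,   |z_1| = 2.283.
  z_2 = (0.619 - 1.495045) / (-0.926) = 0.9461,   |z_2| = 0.9461.
Moduli of all roots: 2.2830, 0.9461.
All moduli strictly greater than 1? No.
Verdict: Not invertible.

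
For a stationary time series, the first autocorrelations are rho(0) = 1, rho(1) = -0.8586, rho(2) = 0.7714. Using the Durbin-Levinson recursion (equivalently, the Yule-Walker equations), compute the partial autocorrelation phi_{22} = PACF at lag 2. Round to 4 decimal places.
\phi_{22} = 0.1302

The PACF at lag k is phi_{kk}, the last component of the solution
to the Yule-Walker system G_k phi = r_k where
  (G_k)_{ij} = rho(|i - j|), (r_k)_i = rho(i), i,j = 1..k.
Equivalently, Durbin-Levinson gives phi_{kk} iteratively:
  phi_{11} = rho(1)
  phi_{kk} = [rho(k) - sum_{j=1..k-1} phi_{k-1,j} rho(k-j)]
            / [1 - sum_{j=1..k-1} phi_{k-1,j} rho(j)],
  phi_{k,j} = phi_{k-1,j} - phi_{kk} phi_{k-1,k-j},  j = 1..k-1.
Step k = 1:
  phi_11 = rho(1) = -0.8586.
Step k = 2:
  phi_22 = [rho(2) - phi_11 rho(1)] / [1 - phi_11 rho(1)] = [0.7714 - (-0.8586)(-0.8586)] / [1 - (-0.8586)(-0.8586)]
         = 0.03420604 / 0.26280604 = 0.1302.
Therefore phi_{22} = 0.1302.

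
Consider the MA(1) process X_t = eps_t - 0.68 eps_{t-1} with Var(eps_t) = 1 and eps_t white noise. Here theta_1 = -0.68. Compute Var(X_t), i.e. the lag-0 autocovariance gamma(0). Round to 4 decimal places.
\gamma(0) = 1.4624

For an MA(q) process X_t = eps_t + sum_i theta_i eps_{t-i} with
Var(eps_t) = sigma^2, the variance is
  gamma(0) = sigma^2 * (1 + sum_i theta_i^2).
  sum_i theta_i^2 = (-0.68)^2 = 0.4624.
  gamma(0) = 1 * (1 + 0.4624) = 1 * 1.4624 = 1.4624.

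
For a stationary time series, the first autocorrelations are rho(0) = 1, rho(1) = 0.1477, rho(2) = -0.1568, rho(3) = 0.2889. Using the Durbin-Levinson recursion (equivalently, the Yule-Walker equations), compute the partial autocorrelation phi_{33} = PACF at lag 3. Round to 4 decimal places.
\phi_{33} = 0.3630

The PACF at lag k is phi_{kk}, the last component of the solution
to the Yule-Walker system G_k phi = r_k where
  (G_k)_{ij} = rho(|i - j|), (r_k)_i = rho(i), i,j = 1..k.
Equivalently, Durbin-Levinson gives phi_{kk} iteratively:
  phi_{11} = rho(1)
  phi_{kk} = [rho(k) - sum_{j=1..k-1} phi_{k-1,j} rho(k-j)]
            / [1 - sum_{j=1..k-1} phi_{k-1,j} rho(j)],
  phi_{k,j} = phi_{k-1,j} - phi_{kk} phi_{k-1,k-j},  j = 1..k-1.
Step k = 1:
  phi_11 = rho(1) = 0.1477.
Step k = 2:
  phi_22 = [rho(2) - phi_11 rho(1)] / [1 - phi_11 rho(1)] = [-0.1568 - (0.1477)(0.1477)] / [1 - (0.1477)(0.1477)]
         = -0.17861529 / 0.97818471 = -0.182599.
  Update: phi_21 = phi_11 - phi_22 phi_11 = 0.1477 - (-0.182599)(0.1477) = 0.17467.
Step k = 3:
  phi_33 = [rho(3) - phi_21 rho(2) - phi_22 rho(1)] / [1 - phi_21 rho(1) - phi_22 rho(2)]
    numerator   = 0.2889 - (0.17467)(-0.1568) - (-0.182599)(0.1477) = 0.34325806
    denominator = 1 - (0.17467)(0.1477) - (-0.182599)(-0.1568) = 0.94556978
  phi_33 = 0.34325806 / 0.94556978 = 0.363.
Therefore phi_{33} = 0.3630.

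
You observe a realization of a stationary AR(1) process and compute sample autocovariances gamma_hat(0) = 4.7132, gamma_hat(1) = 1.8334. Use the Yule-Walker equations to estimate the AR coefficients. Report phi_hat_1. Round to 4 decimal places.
\hat\phi_{1} = 0.3890

The Yule-Walker equations for an AR(p) process read, in matrix form,
  Gamma_p phi = r_p,   with   (Gamma_p)_{ij} = gamma(|i - j|),
                       (r_p)_i = gamma(i),   i,j = 1..p.
Substitute the sample gammas (Toeplitz matrix and right-hand side of size 1):
  Gamma_p = [[4.7132]]
  r_p     = [1.8334]
With p = 1 this is the single equation gamma(0) phi_1 = gamma(1):
  phi_hat_1 = gamma(1) / gamma(0) = 1.8334 / 4.7132 = 0.3890.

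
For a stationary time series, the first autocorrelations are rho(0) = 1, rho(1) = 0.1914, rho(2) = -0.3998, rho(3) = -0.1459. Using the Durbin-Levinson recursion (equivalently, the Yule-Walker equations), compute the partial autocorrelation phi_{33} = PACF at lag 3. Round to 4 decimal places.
\phi_{33} = 0.0679

The PACF at lag k is phi_{kk}, the last component of the solution
to the Yule-Walker system G_k phi = r_k where
  (G_k)_{ij} = rho(|i - j|), (r_k)_i = rho(i), i,j = 1..k.
Equivalently, Durbin-Levinson gives phi_{kk} iteratively:
  phi_{11} = rho(1)
  phi_{kk} = [rho(k) - sum_{j=1..k-1} phi_{k-1,j} rho(k-j)]
            / [1 - sum_{j=1..k-1} phi_{k-1,j} rho(j)],
  phi_{k,j} = phi_{k-1,j} - phi_{kk} phi_{k-1,k-j},  j = 1..k-1.
Step k = 1:
  phi_11 = rho(1) = 0.1914.
Step k = 2:
  phi_22 = [rho(2) - phi_11 rho(1)] / [1 - phi_11 rho(1)] = [-0.3998 - (0.1914)(0.1914)] / [1 - (0.1914)(0.1914)]
         = -0.43643396 / 0.96336604 = -0.45303.
  Update: phi_21 = phi_11 - phi_22 phi_11 = 0.1914 - (-0.45303)(0.1914) = 0.27811.
Step k = 3:
  phi_33 = [rho(3) - phi_21 rho(2) - phi_22 rho(1)] / [1 - phi_21 rho(1) - phi_22 rho(2)]
    numerator   = -0.1459 - (0.27811)(-0.3998) - (-0.45303)(0.1914) = 0.05199836
    denominator = 1 - (0.27811)(0.1914) - (-0.45303)(-0.3998) = 0.76564825
  phi_33 = 0.05199836 / 0.76564825 = 0.0679.
Therefore phi_{33} = 0.0679.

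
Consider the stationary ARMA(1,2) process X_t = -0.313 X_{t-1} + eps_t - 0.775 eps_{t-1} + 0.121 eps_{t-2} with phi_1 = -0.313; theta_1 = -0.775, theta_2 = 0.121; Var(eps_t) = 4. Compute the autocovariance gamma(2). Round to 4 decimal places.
\gamma(2) = 2.5674

Multiply the model equation by X_{t-k} and take expectations. With theta_0 = psi_0 = 1 and psi_j the MA(infinity) weights, this gives
  gamma(k) - sum_i phi_i gamma(k-i) = c_k,
  c_k = sigma^2 * sum_{j=k..q} theta_j psi_{j-k}   (c_k = 0 for k > q),
using gamma(-m) = gamma(m).
psi-weights needed (psi_j = theta_j + sum_i phi_i psi_{j-i}):
  psi_1 = theta_1 + phi_1 = -0.775 + (-0.313) = -1.088
  psi_2 = theta_2 + phi_1 psi_1 = 0.121 + (-0.313)(-1.088) = 0.461544
Right-hand sides:
  c_0 = sigma^2 (1 + theta_1 psi_1 + theta_2 psi_2) = 4 * (1 + (-0.775)(-1.088) + (0.121)(0.461544)) = 4 * 1.899047 = 7.596187
  c_1 = sigma^2 (theta_1 + theta_2 psi_1) = 4 * (-0.775 + (0.121)(-1.088)) = -3.626592
  c_2 = sigma^2 theta_2 = 4 * (0.121) = 0.484
Equations for k = 0 and k = 1 (AR order 1):
  gamma(0) = phi_1 gamma(1) + c_0
  gamma(1) = phi_1 gamma(0) + c_1
Substituting the second into the first: gamma(0) (1 - phi_1^2) = c_0 + phi_1 c_1, so
  gamma(0) = (c_0 + phi_1 c_1) / (1 - phi_1^2) = (7.596187 + (-0.313)(-3.626592)) / (1 - (-0.313)^2) = 8.731311 / 0.902031 = 9.679613.
  gamma(1) = phi_1 gamma(0) + c_1 = (-0.313)(9.679613) + (-3.626592) = -6.656311.
For k = 2: gamma(2) = phi_1 gamma(1) + c_2
  = (-0.313)(-6.656311) + (0.484) = 2.567425.
Therefore gamma(2) = 2.5674 (to 4 decimal places).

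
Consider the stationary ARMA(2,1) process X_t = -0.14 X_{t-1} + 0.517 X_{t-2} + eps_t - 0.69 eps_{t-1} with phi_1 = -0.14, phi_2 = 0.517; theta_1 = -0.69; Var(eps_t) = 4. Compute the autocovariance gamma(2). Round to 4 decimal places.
\gamma(2) = 7.0345

Multiply the model equation by X_{t-k} and take expectations. With theta_0 = psi_0 = 1 and psi_j the MA(infinity) weights, this gives
  gamma(k) - sum_i phi_i gamma(k-i) = c_k,
  c_k = sigma^2 * sum_{j=k..q} theta_j psi_{j-k}   (c_k = 0 for k > q),
using gamma(-m) = gamma(m).
psi-weights needed (psi_j = theta_j + sum_i phi_i psi_{j-i}):
  psi_1 = theta_1 + phi_1 = -0.69 + (-0.14) = -0.83
Right-hand sides:
  c_0 = sigma^2 (1 + theta_1 psi_1) = 4 * (1 + (-0.69)(-0.83)) = 4 * 1.5727 = 6.2908
  c_1 = sigma^2 theta_1 = 4 * (-0.69) = -2.76
  c_2 = 0
Equations for k = 0, 1, 2 (AR order 2, c_2 = 0):
  (E0) gamma(0) = phi_1 gamma(1) + phi_2 gamma(2) + c_0
  (E1) gamma(1) = phi_1 gamma(0) + phi_2 gamma(1) + c_1
  (E2) gamma(2) = phi_1 gamma(1) + phi_2 gamma(0)
From (E1): gamma(1) = A gamma(0) + B with
  A = phi_1 / (1 - phi_2) = -0.14 / 0.483 = -0.289855,   B = c_1 / (1 - phi_2) = -2.76 / 0.483 = -5.714286.
Insert (E2) into (E0): gamma(0) (1 - phi_2^2) = phi_1 (1 + phi_2) gamma(1) + c_0.
  phi_1 (1 + phi_2) = (-0.14)(1.517) = -0.21238,   1 - phi_2^2 = 0.732711.
Replace gamma(1) by A gamma(0) + B and collect gamma(0):
  gamma(0) [0.732711 - (-0.21238)(-0.289855)] = (-0.21238)(-5.714286) + 6.2908
  gamma(0) * 0.671152 = 7.5044
  gamma(0) = 7.5044 / 0.671152 = 11.181379.
  gamma(1) = A gamma(0) + B = (-0.289855)(11.181379) + (-5.714286) = -8.955265.
  gamma(2) = phi_1 gamma(1) + phi_2 gamma(0) = (-0.14)(-8.955265) + (0.517)(11.181379) = 7.03451.
Therefore gamma(2) = 7.0345 (to 4 decimal places).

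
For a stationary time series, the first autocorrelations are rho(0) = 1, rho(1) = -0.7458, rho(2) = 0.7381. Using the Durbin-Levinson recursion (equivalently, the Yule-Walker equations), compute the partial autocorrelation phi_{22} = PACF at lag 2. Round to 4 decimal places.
\phi_{22} = 0.4098

The PACF at lag k is phi_{kk}, the last component of the solution
to the Yule-Walker system G_k phi = r_k where
  (G_k)_{ij} = rho(|i - j|), (r_k)_i = rho(i), i,j = 1..k.
Equivalently, Durbin-Levinson gives phi_{kk} iteratively:
  phi_{11} = rho(1)
  phi_{kk} = [rho(k) - sum_{j=1..k-1} phi_{k-1,j} rho(k-j)]
            / [1 - sum_{j=1..k-1} phi_{k-1,j} rho(j)],
  phi_{k,j} = phi_{k-1,j} - phi_{kk} phi_{k-1,k-j},  j = 1..k-1.
Step k = 1:
  phi_11 = rho(1) = -0.7458.
Step k = 2:
  phi_22 = [rho(2) - phi_11 rho(1)] / [1 - phi_11 rho(1)] = [0.7381 - (-0.7458)(-0.7458)] / [1 - (-0.7458)(-0.7458)]
         = 0.18188236 / 0.44378236 = 0.4098.
Therefore phi_{22} = 0.4098.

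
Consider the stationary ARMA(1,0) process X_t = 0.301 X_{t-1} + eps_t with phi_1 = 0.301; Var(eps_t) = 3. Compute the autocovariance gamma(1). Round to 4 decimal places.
\gamma(1) = 0.9930

Multiply the model equation by X_{t-k} and take expectations. With theta_0 = psi_0 = 1 and psi_j the MA(infinity) weights, this gives
  gamma(k) - sum_i phi_i gamma(k-i) = c_k,
  c_k = sigma^2 * sum_{j=k..q} theta_j psi_{j-k}   (c_k = 0 for k > q),
using gamma(-m) = gamma(m).
Pure AR (q = 0): c_0 = sigma^2 = 3, c_k = 0 for k >= 1.
Equations for k = 0 and k = 1 (AR order 1):
  gamma(0) = phi_1 gamma(1) + c_0
  gamma(1) = phi_1 gamma(0) + c_1
Substituting the second into the first: gamma(0) (1 - phi_1^2) = c_0 + phi_1 c_1, so
  gamma(0) = c_0 / (1 - phi_1^2) = 3 / (1 - (0.301)^2) = 3 / 0.909399 = 3.298882.
  gamma(1) = phi_1 gamma(0) = (0.301)(3.298882) = 0.992963.
Therefore gamma(1) = 0.9930 (to 4 decimal places).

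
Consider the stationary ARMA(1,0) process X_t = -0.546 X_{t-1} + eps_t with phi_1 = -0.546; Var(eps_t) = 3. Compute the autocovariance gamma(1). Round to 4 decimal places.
\gamma(1) = -2.3337

Multiply the model equation by X_{t-k} and take expectations. With theta_0 = psi_0 = 1 and psi_j the MA(infinity) weights, this gives
  gamma(k) - sum_i phi_i gamma(k-i) = c_k,
  c_k = sigma^2 * sum_{j=k..q} theta_j psi_{j-k}   (c_k = 0 for k > q),
using gamma(-m) = gamma(m).
Pure AR (q = 0): c_0 = sigma^2 = 3, c_k = 0 for k >= 1.
Equations for k = 0 and k = 1 (AR order 1):
  gamma(0) = phi_1 gamma(1) + c_0
  gamma(1) = phi_1 gamma(0) + c_1
Substituting the second into the first: gamma(0) (1 - phi_1^2) = c_0 + phi_1 c_1, so
  gamma(0) = c_0 / (1 - phi_1^2) = 3 / (1 - (-0.546)^2) = 3 / 0.701884 = 4.274211.
  gamma(1) = phi_1 gamma(0) = (-0.546)(4.274211) = -2.333719.
Therefore gamma(1) = -2.3337 (to 4 decimal places).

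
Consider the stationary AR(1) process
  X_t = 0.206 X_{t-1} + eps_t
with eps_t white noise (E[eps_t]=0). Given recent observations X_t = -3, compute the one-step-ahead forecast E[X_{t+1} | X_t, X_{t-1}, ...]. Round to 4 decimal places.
E[X_{t+1} \mid \mathcal F_t] = -0.6180

For an AR(p) model X_t = c + sum_i phi_i X_{t-i} + eps_t, the
one-step-ahead conditional mean is
  E[X_{t+1} | X_t, ...] = c + sum_i phi_i X_{t+1-i}.
Substitute known values:
  E[X_{t+1} | ...] = (0.206) * (-3)
                   = -0.6180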